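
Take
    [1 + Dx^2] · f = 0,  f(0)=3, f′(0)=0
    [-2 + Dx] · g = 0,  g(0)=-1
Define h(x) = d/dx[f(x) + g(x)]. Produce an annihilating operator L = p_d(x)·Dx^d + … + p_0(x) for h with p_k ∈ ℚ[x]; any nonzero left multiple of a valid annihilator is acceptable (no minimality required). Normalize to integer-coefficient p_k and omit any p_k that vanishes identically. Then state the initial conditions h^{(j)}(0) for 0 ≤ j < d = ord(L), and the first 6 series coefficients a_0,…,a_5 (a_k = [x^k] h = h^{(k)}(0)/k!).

f: a_k = 3, 0, -3/2, 0, 1/8, 0, …
g: a_k = -1, -2, -2, -4/3, -2/3, -4/15, …
f+g: L₀ = lclm(L_f,L_g), ord ≤ 2+1.
h=h₀': d/dx-closure on L₀ ⇒ L.
L = 2 - Dx + 2·Dx^2 - Dx^3  (order 3).
h: a_k = -2, -7, -4, -13/6, -4/3, -67/120, …
ICs: h(0) = -2, h′(0) = -7, h′′(0) = -8.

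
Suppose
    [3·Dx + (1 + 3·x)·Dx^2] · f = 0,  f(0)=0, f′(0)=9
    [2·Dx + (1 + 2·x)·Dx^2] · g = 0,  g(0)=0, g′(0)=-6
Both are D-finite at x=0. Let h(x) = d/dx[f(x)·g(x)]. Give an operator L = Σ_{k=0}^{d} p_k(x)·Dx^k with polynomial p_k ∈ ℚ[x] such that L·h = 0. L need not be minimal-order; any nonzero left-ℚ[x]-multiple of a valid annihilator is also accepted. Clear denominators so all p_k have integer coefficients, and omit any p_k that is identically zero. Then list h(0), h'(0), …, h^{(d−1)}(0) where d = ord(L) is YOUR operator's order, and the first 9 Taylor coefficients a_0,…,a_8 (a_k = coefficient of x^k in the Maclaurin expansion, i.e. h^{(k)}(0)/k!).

L = (156 + 720·x + 864·x^2) + (310 + 2244·x + 5400·x^2 + 4320·x^3)·Dx + (88 + 860·x + 3132·x^2 + 5040·x^3 + 3024·x^4)·Dx^2 + (5 + 62·x + 305·x^2 + 744·x^3 + 900·x^4 + 432·x^5)·Dx^3  (order 3).
h: a_k = 0, -108, 405, -1260, 7425/2, -53703/5, 30933, -3122064/35, 7229007/28, …
ICs: h(0) = 0, h′(0) = -108, h′′(0) = 810.

f: a_k = 0, 9, -27/2, 27, -243/4, 729/5, -729/2, 6561/7, -19683/8, …
g: a_k = 0, -6, 6, -8, 12, -96/5, 32, -384/7, 96, …
L₀ := L_f ⊗_s L_g (sym. prod.), ord ≤ 4.
h₀' ⇒ L via d/dx closure of L₀.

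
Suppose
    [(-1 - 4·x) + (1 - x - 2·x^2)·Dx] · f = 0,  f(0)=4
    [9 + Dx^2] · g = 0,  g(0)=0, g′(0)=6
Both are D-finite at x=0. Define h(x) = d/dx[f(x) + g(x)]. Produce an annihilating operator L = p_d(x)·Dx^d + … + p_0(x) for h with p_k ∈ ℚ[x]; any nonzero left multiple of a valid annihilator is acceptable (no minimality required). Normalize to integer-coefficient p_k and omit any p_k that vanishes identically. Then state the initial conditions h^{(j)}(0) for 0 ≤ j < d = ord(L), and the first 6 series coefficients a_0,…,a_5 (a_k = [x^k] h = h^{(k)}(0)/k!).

L = (954 + 3600·x + 8154·x^2 + 4140·x^3 + 5760·x^4 + 3888·x^5 + 2592·x^6) + (-117 - 369·x + 585·x^2 + 747·x^3 + 90·x^4 + 828·x^5 + 1512·x^6 + 864·x^7)·Dx + (106 + 400·x + 906·x^2 + 460·x^3 + 640·x^4 + 432·x^5 + 288·x^6)·Dx^2 + (-13 - 41·x + 65·x^2 + 83·x^3 + 10·x^4 + 92·x^5 + 168·x^6 + 96·x^7)·Dx^3  (order 3).
h: a_k = 10, 24, 33, 176, 1761/4, 1032, …
ICs: h(0) = 10, h′(0) = 24, h′′(0) = 66.

f: a_k = 4, 4, 12, 20, 44, 84, …
g: a_k = 0, 6, 0, -9, 0, 81/20, …
f+g: L₀ = lclm(L_f,L_g), ord ≤ 1+2.
h=h₀': d/dx-closure on L₀ ⇒ L.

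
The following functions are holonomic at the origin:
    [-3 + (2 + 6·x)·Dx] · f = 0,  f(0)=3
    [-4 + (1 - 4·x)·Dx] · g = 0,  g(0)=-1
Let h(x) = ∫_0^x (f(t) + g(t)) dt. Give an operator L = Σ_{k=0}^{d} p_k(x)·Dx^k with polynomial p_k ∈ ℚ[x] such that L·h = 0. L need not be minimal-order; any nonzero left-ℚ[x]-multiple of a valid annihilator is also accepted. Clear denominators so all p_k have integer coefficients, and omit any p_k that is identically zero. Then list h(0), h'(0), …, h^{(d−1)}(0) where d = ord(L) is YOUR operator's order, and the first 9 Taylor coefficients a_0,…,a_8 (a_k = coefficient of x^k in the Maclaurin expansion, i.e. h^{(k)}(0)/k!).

f: a_k = 3, 9/2, -27/8, 81/16, -1215/128, 5103/256, -45927/1024, 216513/2048, -8444007/32768, …
g: a_k = -1, -4, -16, -64, -256, -1024, -4096, -16384, -65536, …
h₀=f+g: left-lcm gives L₀, ord ≤ 2.
Integrate: L := L₀·Dx.
L = (228 + 432·x)·Dx + (-137 - 696·x - 1296·x^2)·Dx^2 + (10 + 62·x - 192·x^2 - 864·x^3)·Dx^3  (order 3).
h: a_k = 0, 2, 1/4, -155/24, -943/64, -33983/640, -257041/1536, -4240231/7168, -33337919/16384, …
ICs: h(0) = 0, h′(0) = 2, h′′(0) = 1/2.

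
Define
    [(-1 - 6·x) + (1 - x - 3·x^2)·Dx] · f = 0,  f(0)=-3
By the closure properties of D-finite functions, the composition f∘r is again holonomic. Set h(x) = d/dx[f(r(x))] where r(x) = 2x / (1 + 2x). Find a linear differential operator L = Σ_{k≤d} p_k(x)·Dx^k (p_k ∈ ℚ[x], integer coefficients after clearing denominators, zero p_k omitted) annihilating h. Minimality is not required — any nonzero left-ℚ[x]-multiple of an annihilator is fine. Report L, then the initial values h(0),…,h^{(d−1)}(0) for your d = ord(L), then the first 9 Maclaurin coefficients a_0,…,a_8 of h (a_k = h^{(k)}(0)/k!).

f: a_k = -3, -3, -12, -21, -57, -120, -291, -651, -1524, …
Change of var in L_f (x↦r) gives L₀.
h₀' ⇒ L via d/dx closure of L₀.
L = (12 + 72·x + 576·x^2 + 672·x^3) + (-1 - 18·x - 48·x^2 + 136·x^3 + 336·x^4)·Dx  (order 1).
h: a_k = -6, -72, 0, -1728, 4320, -41472, 169344, -1050624, 4976640, …
ICs: h(0) = -6.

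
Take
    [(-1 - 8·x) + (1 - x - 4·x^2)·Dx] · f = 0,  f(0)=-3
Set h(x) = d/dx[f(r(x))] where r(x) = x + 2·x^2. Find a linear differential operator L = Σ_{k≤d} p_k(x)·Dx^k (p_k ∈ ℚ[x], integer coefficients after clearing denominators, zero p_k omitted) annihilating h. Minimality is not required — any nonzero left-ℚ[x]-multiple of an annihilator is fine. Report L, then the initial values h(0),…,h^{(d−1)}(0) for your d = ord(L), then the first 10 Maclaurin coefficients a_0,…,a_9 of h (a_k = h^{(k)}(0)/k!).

f: a_k = -3, -3, -15, -27, -87, -195, -543, -1323, -3495, -8787, …
Change of var in L_f (x↦r) gives L₀.
h₀' ⇒ L via d/dx closure of L₀.
L = (14 + 20·x + 120·x^2 + 320·x^3 + 320·x^4) + (-1 - 3·x + 10·x^2 + 40·x^3 + 80·x^4 + 64·x^5)·Dx  (order 1).
h: a_k = -3, -42, -261, -1236, -6075, -28782, -128961, -572712, -2504871, -10793730, …
ICs: h(0) = -3.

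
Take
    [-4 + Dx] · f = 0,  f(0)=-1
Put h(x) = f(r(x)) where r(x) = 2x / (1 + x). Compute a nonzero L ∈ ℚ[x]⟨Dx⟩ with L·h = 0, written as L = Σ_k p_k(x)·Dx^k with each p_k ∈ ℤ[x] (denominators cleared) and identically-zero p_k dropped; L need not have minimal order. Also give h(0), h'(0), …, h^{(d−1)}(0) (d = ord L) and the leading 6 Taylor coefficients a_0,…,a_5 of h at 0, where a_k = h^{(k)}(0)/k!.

L = -8 + (1 + 2·x + x^2)·Dx  (order 1).
h: a_k = -1, -8, -24, -88/3, -8/3, 88/5, …
ICs: h(0) = -1.

f: a_k = -1, -4, -8, -32/3, -32/3, -128/15, …
Change of var in L_f (x↦r) gives L₀.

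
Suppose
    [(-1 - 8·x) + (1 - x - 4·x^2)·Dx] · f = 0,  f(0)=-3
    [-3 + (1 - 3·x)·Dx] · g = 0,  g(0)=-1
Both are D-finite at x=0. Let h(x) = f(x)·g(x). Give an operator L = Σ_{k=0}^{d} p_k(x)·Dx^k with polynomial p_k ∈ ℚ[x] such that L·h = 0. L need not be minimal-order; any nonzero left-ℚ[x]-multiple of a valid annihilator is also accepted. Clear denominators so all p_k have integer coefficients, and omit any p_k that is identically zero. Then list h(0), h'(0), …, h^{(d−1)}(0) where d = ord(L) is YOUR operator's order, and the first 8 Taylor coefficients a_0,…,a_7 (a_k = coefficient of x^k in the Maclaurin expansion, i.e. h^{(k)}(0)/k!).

f: a_k = -3, -3, -15, -27, -87, -195, -543, -1323, …
g: a_k = -1, -3, -9, -27, -81, -243, -729, -2187, …
Sym-product of L_f,L_g gives L₀ (≤ ord 1).
L = (-4 - 2·x + 36·x^2) + (1 - 4·x - x^2 + 12·x^3)·Dx  (order 1).
h: a_k = 3, 12, 51, 180, 627, 2076, 6771, 21636, …
ICs: h(0) = 3.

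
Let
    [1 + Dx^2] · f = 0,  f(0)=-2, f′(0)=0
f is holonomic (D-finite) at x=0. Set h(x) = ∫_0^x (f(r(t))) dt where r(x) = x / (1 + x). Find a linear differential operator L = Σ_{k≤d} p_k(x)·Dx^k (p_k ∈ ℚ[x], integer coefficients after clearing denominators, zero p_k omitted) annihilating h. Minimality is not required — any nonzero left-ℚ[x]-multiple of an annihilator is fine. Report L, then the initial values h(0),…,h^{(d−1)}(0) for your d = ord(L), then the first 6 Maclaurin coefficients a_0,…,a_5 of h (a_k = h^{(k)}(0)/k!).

f: a_k = -2, 0, 1, 0, -1/12, 0, …
f∘r: x↦r, Dx↦Dx/r' in L_f ⇒ L₀.
h=∫₀ˣh₀: take L = L₀·Dx.
L = Dx + (2 + 6·x + 6·x^2 + 2·x^3)·Dx^2 + (1 + 4·x + 6·x^2 + 4·x^3 + x^4)·Dx^3  (order 3).
h: a_k = 0, -2, 0, 1/3, -1/2, 7/12, …
ICs: h(0) = 0, h′(0) = -2, h′′(0) = 0.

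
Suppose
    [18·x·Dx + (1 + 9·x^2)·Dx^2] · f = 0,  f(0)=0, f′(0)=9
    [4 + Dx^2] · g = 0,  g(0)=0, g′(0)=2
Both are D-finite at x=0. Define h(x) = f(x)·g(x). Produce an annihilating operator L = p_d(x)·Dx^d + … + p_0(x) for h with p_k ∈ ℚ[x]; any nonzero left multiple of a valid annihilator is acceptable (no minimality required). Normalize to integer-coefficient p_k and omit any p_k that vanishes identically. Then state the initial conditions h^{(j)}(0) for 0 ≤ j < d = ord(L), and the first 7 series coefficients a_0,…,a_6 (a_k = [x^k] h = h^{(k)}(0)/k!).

L = (2080 + 50256·x^2 + 89424·x^4 + 186624·x^6 + 419904·x^8) + (3168·x + 38880·x^3 + 139968·x^5 + 419904·x^7)·Dx + (572 + 13788·x^2 + 33048·x^4 + 93312·x^6 + 209952·x^8)·Dx^2 + (792·x + 9720·x^3 + 34992·x^5 + 104976·x^7)·Dx^3 + (13 + 306·x^2 + 2673·x^4 + 11664·x^6 + 26244·x^8)·Dx^4  (order 4).
h: a_k = 0, 0, 18, 0, -66, 0, 330, …
ICs: h(0) = 0, h′(0) = 0, h′′(0) = 36, h′′′(0) = 0.

f: a_k = 0, 9, 0, -27, 0, 729/5, 0, …
g: a_k = 0, 2, 0, -4/3, 0, 4/15, 0, …
h₀=f·g: eliminate ⇒ L₀, order ≤ 2·2.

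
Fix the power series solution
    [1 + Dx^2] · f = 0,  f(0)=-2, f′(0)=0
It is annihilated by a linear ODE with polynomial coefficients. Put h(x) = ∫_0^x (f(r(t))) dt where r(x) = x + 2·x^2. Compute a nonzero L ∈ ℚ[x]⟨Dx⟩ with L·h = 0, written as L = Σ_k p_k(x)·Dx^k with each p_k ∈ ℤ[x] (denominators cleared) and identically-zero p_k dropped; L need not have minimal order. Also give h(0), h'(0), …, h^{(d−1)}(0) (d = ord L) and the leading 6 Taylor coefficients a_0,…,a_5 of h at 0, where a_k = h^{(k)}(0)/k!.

f: a_k = -2, 0, 1, 0, -1/12, 0, …
Change of var in L_f (x↦r) gives L₀.
h=∫h₀ ⇒ L = L₀·Dx.
L = (1 + 12·x + 48·x^2 + 64·x^3)·Dx - 4·Dx^2 + (1 + 4·x)·Dx^3  (order 3).
h: a_k = 0, -2, 0, 1/3, 1, 47/60, …
ICs: h(0) = 0, h′(0) = -2, h′′(0) = 0.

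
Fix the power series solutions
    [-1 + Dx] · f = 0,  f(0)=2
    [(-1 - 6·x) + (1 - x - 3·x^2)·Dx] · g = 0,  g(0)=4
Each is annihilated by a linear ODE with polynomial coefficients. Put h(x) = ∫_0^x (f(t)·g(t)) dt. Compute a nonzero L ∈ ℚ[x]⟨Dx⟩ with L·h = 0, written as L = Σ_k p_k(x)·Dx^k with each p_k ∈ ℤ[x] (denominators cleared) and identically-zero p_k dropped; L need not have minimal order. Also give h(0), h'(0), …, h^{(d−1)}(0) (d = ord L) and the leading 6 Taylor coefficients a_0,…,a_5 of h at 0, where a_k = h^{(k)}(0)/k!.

f: a_k = 2, 2, 1, 1/3, 1/12, 1/60, …
g: a_k = 4, 4, 16, 28, 76, 160, …
Sym-product of L_f,L_g gives L₀ (≤ ord 1).
Integrate: L := L₀·Dx.
L = (2 + 5·x - 3·x^2)·Dx + (-1 + x + 3·x^2)·Dx^2  (order 2).
h: a_k = 0, 8, 8, 44/3, 70/3, 677/15, …
ICs: h(0) = 0, h′(0) = 8.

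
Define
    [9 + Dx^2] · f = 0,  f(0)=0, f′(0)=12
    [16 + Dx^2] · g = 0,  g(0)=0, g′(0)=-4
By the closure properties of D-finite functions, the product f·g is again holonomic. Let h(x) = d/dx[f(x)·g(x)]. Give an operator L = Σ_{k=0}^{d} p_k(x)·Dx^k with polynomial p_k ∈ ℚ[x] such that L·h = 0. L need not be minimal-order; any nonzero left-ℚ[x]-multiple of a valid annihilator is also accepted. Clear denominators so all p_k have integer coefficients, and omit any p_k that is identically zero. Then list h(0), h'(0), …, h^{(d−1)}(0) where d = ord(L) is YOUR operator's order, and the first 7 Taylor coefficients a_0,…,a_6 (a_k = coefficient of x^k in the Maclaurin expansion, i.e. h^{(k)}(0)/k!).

f: a_k = 0, 12, 0, -18, 0, 81/10, 0, …
g: a_k = 0, -4, 0, 32/3, 0, -128/15, 0, …
L₀ := L_f ⊗_s L_g (sym. prod.), ord ≤ 4.
h₀' ⇒ L via d/dx closure of L₀.
L = 49 + 50·Dx^2 + Dx^4  (order 4).
h: a_k = 0, -96, 0, 800, 0, -9804/5, 0, …
ICs: h(0) = 0, h′(0) = -96, h′′(0) = 0, h′′′(0) = 4800.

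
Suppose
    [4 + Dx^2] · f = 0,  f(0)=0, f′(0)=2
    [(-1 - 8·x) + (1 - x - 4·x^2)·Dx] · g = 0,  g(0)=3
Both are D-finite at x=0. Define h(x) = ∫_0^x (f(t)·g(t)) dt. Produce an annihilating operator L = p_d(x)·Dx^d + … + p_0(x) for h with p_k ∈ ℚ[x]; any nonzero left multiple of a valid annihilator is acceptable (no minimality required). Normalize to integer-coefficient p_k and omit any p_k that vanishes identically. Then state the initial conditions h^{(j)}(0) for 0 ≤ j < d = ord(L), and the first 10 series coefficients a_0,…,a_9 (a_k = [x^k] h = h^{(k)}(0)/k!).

f: a_k = 0, 2, 0, -4/3, 0, 4/15, 0, -8/315, 0, 4/2835, …
g: a_k = 3, 3, 15, 27, 87, 195, 543, 1323, 3495, 8787, …
Product ⇒ symmetric product L₀, ord ≤ 2.
∫: right-multiply L₀ by Dx.
L = (4 + 4·x + 16·x^2)·Dx + (2 + 16·x)·Dx^2 + (-1 + x + 4·x^2)·Dx^3  (order 3).
h: a_k = 0, 0, 3, 2, 13/2, 10, 129/5, 1774/35, 51131/420, 251278/945, …
ICs: h(0) = 0, h′(0) = 0, h′′(0) = 6.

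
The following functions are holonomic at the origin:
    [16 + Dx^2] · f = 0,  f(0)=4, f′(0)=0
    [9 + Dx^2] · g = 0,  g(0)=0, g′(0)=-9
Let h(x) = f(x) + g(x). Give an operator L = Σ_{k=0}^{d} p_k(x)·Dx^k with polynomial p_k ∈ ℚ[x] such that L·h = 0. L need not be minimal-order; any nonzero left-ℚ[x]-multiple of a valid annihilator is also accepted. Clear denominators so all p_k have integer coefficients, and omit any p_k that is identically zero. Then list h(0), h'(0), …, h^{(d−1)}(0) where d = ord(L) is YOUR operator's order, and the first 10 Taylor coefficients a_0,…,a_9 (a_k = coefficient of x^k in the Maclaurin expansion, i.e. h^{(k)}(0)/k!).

L = 144 + 25·Dx^2 + Dx^4  (order 4).
h: a_k = 4, -9, -32, 27/2, 128/3, -243/40, -1024/45, 729/560, 2048/315, -729/4480, …
ICs: h(0) = 4, h′(0) = -9, h′′(0) = -64, h′′′(0) = 81.

f: a_k = 4, 0, -32, 0, 128/3, 0, -1024/45, 0, 2048/315, 0, …
g: a_k = 0, -9, 0, 27/2, 0, -243/40, 0, 729/560, 0, -729/4480, …
f+g: L₀ = lclm(L_f,L_g), ord ≤ 2+2.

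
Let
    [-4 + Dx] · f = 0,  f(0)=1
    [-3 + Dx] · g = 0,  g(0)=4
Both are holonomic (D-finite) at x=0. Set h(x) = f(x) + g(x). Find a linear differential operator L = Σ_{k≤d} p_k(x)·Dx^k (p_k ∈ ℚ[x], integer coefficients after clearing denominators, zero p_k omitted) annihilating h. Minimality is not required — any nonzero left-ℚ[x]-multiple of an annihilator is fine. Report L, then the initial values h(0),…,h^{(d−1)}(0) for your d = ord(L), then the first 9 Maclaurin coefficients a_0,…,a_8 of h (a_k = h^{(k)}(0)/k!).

f: a_k = 1, 4, 8, 32/3, 32/3, 128/15, 256/45, 1024/315, 512/315, …
g: a_k = 4, 12, 18, 18, 27/2, 81/10, 81/20, 243/140, 729/1120, …
h₀=f+g: left-lcm gives L₀, ord ≤ 2.
L = 12 - 7·Dx + Dx^2  (order 2).
h: a_k = 5, 16, 26, 86/3, 145/6, 499/30, 1753/180, 6283/1260, 4589/2016, …
ICs: h(0) = 5, h′(0) = 16.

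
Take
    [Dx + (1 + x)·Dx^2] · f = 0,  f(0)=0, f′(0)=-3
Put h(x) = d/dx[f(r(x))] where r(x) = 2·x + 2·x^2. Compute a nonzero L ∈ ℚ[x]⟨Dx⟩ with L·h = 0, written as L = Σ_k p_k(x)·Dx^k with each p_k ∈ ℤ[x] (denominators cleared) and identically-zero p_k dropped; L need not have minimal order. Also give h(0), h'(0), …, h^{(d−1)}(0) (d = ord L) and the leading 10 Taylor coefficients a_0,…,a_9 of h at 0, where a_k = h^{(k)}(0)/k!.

L = (4·x + 4·x^2) + (1 + 4·x + 6·x^2 + 4·x^3)·Dx  (order 1).
h: a_k = -6, 0, 12, -24, 24, 0, -48, 96, -96, 0, …
ICs: h(0) = -6.

f: a_k = 0, -3, 3/2, -1, 3/4, -3/5, 1/2, -3/7, 3/8, -1/3, …
f∘r: x↦r, Dx↦Dx/r' in L_f ⇒ L₀.
Differentiate: ansatz ord ≤ ord L₀ ⇒ L.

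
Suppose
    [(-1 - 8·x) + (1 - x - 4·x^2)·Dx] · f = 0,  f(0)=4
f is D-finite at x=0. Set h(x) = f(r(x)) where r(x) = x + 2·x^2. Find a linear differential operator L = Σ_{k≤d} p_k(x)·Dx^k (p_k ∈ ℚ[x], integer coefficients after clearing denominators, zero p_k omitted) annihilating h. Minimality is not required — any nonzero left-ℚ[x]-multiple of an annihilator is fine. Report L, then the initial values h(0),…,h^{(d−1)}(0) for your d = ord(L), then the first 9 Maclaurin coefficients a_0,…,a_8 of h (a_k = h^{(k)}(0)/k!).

f: a_k = 4, 4, 20, 36, 116, 260, 724, 1764, 4660, …
f∘r: x↦r, Dx↦Dx/r' in L_f ⇒ L₀.
L = (1 + 12·x + 48·x^2 + 64·x^3) + (-1 + x + 6·x^2 + 16·x^3 + 16·x^4)·Dx  (order 1).
h: a_k = 4, 4, 28, 116, 412, 1620, 6396, 24564, 95452, …
ICs: h(0) = 4.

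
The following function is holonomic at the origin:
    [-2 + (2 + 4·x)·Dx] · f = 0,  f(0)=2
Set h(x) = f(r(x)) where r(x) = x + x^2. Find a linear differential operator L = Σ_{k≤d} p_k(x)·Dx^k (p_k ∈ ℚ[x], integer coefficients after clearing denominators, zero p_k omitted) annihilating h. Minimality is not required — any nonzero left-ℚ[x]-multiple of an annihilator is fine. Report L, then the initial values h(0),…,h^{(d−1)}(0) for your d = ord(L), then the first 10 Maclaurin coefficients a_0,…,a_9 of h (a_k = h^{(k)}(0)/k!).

f: a_k = 2, 2, -1, 1, -5/4, 7/4, -21/8, 33/8, -429/64, 715/64, …
L₀ from L_f via x↦r, Dx↦r'^{-1}Dx.
L = (-1 - 2·x) + (1 + 2·x + 2·x^2)·Dx  (order 1).
h: a_k = 2, 2, 1, -1, 3/4, -1/4, -3/8, 7/8, -61/64, 27/64, …
ICs: h(0) = 2.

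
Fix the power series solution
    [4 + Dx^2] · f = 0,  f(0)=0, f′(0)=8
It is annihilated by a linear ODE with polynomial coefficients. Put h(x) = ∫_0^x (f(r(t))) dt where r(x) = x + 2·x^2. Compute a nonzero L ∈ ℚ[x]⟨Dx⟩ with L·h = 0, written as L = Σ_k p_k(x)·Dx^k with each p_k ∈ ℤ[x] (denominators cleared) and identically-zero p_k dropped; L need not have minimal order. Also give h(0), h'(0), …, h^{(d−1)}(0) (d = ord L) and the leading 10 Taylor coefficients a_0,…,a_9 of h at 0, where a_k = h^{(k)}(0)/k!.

f: a_k = 0, 8, 0, -16/3, 0, 16/15, 0, -32/315, 0, 16/2835, …
Substitute x→r, Dx→(1/r')Dx; clear ⇒ L₀.
h=∫₀ˣh₀: take L = L₀·Dx.
L = (4 + 48·x + 192·x^2 + 256·x^3)·Dx - 4·Dx^2 + (1 + 4·x)·Dx^3  (order 3).
h: a_k = 0, 0, 4, 16/3, -4/3, -32/5, -472/45, -32/7, 1676/315, 3776/405, …
ICs: h(0) = 0, h′(0) = 0, h′′(0) = 8.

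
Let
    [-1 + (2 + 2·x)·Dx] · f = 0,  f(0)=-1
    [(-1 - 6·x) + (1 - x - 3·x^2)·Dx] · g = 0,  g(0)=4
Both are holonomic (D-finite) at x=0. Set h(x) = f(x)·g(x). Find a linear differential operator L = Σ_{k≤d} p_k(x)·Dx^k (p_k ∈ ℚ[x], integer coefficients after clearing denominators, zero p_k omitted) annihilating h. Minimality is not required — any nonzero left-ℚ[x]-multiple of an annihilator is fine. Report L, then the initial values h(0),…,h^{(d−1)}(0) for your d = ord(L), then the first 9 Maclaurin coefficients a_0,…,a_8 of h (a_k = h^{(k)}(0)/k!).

L = (3 + 13·x + 9·x^2) + (-2 + 8·x^2 + 6·x^3)·Dx  (order 1).
h: a_k = -4, -6, -35/2, -143/4, -2819/32, -12509/64, -117671/256, -535591/512, -19865443/8192, …
ICs: h(0) = -4.

f: a_k = -1, -1/2, 1/8, -1/16, 5/128, -7/256, 21/1024, -33/2048, 429/32768, …
g: a_k = 4, 4, 16, 28, 76, 160, 388, 868, 2032, …
f·g: L₀ = L_f ⊗_s L_g, ord ≤ 1·1.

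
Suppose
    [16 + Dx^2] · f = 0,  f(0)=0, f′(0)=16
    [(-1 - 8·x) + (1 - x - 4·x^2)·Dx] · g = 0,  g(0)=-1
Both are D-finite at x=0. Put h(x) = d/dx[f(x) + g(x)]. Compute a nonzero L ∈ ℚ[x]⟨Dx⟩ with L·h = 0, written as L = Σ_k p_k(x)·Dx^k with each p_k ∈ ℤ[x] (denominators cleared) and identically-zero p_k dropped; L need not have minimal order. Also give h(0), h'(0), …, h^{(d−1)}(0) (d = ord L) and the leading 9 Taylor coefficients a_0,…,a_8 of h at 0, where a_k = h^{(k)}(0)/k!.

L = (6848 + 35072·x + 150784·x^2 + 87040·x^3 + 204800·x^4 + 147456·x^5 + 196608·x^6) + (-560 - 4048·x + 5184·x^2 + 13952·x^3 + 2560·x^4 + 18432·x^5 + 57344·x^6 + 65536·x^7)·Dx + (428 + 2192·x + 9424·x^2 + 5440·x^3 + 12800·x^4 + 9216·x^5 + 12288·x^6)·Dx^2 + (-35 - 253·x + 324·x^2 + 872·x^3 + 160·x^4 + 1152·x^5 + 3584·x^6 + 4096·x^7)·Dx^3  (order 3).
h: a_k = 15, -10, -155, -116, -463/3, -1086, -143011/45, -9320, -8295523/315, …
ICs: h(0) = 15, h′(0) = -10, h′′(0) = -310.

f: a_k = 0, 16, 0, -128/3, 0, 512/15, 0, -4096/315, 0, …
g: a_k = -1, -1, -5, -9, -29, -65, -181, -441, -1165, …
Sum ⇒ L₀ = lclm(L_f,L_g) in ℚ(x)⟨Dx⟩.
Differentiate: ansatz ord ≤ ord L₀ ⇒ L.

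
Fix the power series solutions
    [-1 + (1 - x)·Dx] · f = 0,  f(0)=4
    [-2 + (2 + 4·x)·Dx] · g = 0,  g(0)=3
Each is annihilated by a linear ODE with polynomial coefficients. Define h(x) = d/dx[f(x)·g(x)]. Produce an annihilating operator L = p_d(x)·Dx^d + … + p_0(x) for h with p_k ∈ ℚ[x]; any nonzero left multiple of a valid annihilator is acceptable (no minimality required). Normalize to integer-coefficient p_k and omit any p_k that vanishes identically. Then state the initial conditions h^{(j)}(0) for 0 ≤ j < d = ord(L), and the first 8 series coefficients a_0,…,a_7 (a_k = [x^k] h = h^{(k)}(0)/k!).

L = (3 + 12·x + 3·x^2) + (-2 - 3·x + 3·x^2 + 2·x^3)·Dx  (order 1).
h: a_k = 24, 36, 72, 66, 135, 135/2, 252, -135/4, …
ICs: h(0) = 24.

f: a_k = 4, 4, 4, 4, 4, 4, 4, 4, …
g: a_k = 3, 3, -3/2, 3/2, -15/8, 21/8, -63/16, 99/16, …
f·g: L₀ = L_f ⊗_s L_g, ord ≤ 1·1.
Derive L from L₀ (diff closure).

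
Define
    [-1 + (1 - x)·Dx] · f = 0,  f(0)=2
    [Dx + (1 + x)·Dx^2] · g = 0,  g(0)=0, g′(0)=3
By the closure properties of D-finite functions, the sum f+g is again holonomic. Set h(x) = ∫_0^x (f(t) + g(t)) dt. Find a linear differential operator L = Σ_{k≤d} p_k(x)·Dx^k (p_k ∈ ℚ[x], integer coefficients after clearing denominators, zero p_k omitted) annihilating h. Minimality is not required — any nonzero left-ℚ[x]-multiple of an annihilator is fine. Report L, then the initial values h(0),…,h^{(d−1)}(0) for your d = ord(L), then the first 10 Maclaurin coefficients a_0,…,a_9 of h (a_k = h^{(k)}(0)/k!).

f: a_k = 2, 2, 2, 2, 2, 2, 2, 2, 2, 2, …
g: a_k = 0, 3, -3/2, 1, -3/4, 3/5, -1/2, 3/7, -3/8, 1/3, …
Weyl lclm of L_f,L_g ⇒ L₀ (ord ≤ 3).
Integrate: L := L₀·Dx.
L = (10 + 2·x)·Dx^2 + (4 + 16·x + 4·x^2)·Dx^3 + (-3 - x + 3·x^2 + x^3)·Dx^4  (order 4).
h: a_k = 0, 2, 5/2, 1/6, 3/4, 1/4, 13/30, 3/14, 17/56, 13/72, …
ICs: h(0) = 0, h′(0) = 2, h′′(0) = 5, h′′′(0) = 1.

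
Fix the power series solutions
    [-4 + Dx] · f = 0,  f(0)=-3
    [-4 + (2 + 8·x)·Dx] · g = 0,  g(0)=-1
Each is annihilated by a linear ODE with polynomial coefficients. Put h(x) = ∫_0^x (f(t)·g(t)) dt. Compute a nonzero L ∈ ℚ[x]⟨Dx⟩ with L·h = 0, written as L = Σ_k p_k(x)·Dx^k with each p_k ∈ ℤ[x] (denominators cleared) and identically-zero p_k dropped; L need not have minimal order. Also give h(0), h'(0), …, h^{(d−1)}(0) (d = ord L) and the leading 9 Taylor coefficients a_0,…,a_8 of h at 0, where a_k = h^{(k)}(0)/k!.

L = (-6 - 16·x)·Dx + (1 + 4·x)·Dx^2  (order 2).
h: a_k = 0, 3, 9, 14, 17, 66/5, 214/15, -356/105, 1123/35, …
ICs: h(0) = 0, h′(0) = 3.

f: a_k = -3, -12, -24, -32, -32, -128/5, -256/15, -1024/105, -512/105, …
g: a_k = -1, -2, 2, -4, 10, -28, 84, -264, 858, …
f·g: L₀ = L_f ⊗_s L_g, ord ≤ 1·1.
Integrate: L := L₀·Dx.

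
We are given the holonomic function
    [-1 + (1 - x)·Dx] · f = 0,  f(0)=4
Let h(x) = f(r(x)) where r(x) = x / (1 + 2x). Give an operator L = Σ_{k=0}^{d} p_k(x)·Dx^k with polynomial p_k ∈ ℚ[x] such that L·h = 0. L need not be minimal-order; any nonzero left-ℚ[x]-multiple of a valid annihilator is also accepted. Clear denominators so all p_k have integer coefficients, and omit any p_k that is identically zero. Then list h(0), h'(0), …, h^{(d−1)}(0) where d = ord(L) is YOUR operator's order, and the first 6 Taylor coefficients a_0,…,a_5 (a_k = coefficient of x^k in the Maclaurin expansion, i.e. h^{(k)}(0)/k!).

f: a_k = 4, 4, 4, 4, 4, 4, …
Substitute x→r, Dx→(1/r')Dx; clear ⇒ L₀.
L = -1 + (1 + 3·x + 2·x^2)·Dx  (order 1).
h: a_k = 4, 4, -4, 4, -4, 4, …
ICs: h(0) = 4.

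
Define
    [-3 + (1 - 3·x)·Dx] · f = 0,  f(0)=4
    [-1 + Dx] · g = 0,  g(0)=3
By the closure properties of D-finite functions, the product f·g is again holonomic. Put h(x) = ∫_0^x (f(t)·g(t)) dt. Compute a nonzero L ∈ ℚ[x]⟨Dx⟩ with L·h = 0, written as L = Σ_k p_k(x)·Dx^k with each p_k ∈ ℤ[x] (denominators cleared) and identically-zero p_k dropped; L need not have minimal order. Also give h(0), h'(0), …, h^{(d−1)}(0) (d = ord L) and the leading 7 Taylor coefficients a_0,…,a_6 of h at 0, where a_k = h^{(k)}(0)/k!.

f: a_k = 4, 12, 36, 108, 324, 972, 2916, …
g: a_k = 3, 3, 3/2, 1/2, 1/8, 1/40, 1/240, …
Product ⇒ symmetric product L₀, ord ≤ 1.
h=∫₀ˣh₀: take L = L₀·Dx.
L = (4 - 3·x)·Dx + (-1 + 3·x)·Dx^2  (order 2).
h: a_k = 0, 12, 24, 50, 113, 2713/10, 10174/15, …
ICs: h(0) = 0, h′(0) = 12.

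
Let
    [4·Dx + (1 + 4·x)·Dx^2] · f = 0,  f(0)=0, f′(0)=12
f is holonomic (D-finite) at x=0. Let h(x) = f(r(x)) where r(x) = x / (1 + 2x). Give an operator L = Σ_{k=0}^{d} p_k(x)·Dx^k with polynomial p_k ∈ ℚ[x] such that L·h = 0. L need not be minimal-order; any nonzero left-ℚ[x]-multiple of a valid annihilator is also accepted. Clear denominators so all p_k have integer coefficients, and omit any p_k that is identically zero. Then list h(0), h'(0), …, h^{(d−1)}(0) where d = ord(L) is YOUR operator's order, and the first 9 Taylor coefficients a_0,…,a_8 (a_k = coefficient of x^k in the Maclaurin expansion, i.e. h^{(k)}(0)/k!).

f: a_k = 0, 12, -24, 64, -192, 3072/5, -2048, 49152/7, -24576, …
h₀=f(r): pull back L_f along r ⇒ L₀.
L = (8 + 24·x)·Dx + (1 + 8·x + 12·x^2)·Dx^2  (order 2).
h: a_k = 0, 12, -48, 208, -960, 23232/5, -23296, 839424/7, -629760, …
ICs: h(0) = 0, h′(0) = 12.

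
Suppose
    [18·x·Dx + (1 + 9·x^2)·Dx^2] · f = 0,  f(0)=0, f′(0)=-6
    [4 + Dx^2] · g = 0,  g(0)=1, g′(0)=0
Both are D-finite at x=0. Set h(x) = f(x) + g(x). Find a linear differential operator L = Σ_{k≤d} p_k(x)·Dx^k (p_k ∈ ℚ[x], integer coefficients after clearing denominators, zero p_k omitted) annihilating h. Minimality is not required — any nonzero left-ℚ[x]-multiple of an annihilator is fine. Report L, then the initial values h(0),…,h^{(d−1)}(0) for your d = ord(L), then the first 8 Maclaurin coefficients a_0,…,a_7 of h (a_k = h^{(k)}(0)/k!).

f: a_k = 0, -6, 0, 18, 0, -486/5, 0, 4374/7, …
g: a_k = 1, 0, -2, 0, 2/3, 0, -4/45, 0, …
Sum ⇒ L₀ = lclm(L_f,L_g) in ℚ(x)⟨Dx⟩.
L = (-3744·x + 37584·x^3 + 11664·x^5)·Dx + (-28 + 864·x^2 + 10692·x^4 + 5832·x^6)·Dx^2 + (-936·x + 9396·x^3 + 2916·x^5)·Dx^3 + (-7 + 216·x^2 + 2673·x^4 + 1458·x^6)·Dx^4  (order 4).
h: a_k = 1, -6, -2, 18, 2/3, -486/5, -4/45, 4374/7, …
ICs: h(0) = 1, h′(0) = -6, h′′(0) = -4, h′′′(0) = 108.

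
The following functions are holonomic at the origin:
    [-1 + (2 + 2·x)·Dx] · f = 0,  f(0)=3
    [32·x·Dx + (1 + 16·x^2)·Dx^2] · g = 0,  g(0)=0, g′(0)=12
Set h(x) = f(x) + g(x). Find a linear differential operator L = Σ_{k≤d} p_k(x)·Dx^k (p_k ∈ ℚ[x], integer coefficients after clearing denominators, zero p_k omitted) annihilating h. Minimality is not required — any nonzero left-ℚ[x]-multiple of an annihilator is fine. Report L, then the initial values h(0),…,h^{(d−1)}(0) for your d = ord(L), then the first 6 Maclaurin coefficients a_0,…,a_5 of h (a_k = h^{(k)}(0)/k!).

L = (-64 - 160·x + 3072·x^2 + 1536·x^3)·Dx + (-131 - 256·x + 5920·x^2 + 12288·x^3 + 5376·x^4)·Dx^2 + (-2 + 126·x + 192·x^2 + 2112·x^3 + 3584·x^4 + 1536·x^5)·Dx^3  (order 3).
h: a_k = 3, 27/2, -3/8, -1021/16, -15/128, 786537/1280, …
ICs: h(0) = 3, h′(0) = 27/2, h′′(0) = -3/4.

f: a_k = 3, 3/2, -3/8, 3/16, -15/128, 21/256, …
g: a_k = 0, 12, 0, -64, 0, 3072/5, …
Sum ⇒ L₀ = lclm(L_f,L_g) in ℚ(x)⟨Dx⟩.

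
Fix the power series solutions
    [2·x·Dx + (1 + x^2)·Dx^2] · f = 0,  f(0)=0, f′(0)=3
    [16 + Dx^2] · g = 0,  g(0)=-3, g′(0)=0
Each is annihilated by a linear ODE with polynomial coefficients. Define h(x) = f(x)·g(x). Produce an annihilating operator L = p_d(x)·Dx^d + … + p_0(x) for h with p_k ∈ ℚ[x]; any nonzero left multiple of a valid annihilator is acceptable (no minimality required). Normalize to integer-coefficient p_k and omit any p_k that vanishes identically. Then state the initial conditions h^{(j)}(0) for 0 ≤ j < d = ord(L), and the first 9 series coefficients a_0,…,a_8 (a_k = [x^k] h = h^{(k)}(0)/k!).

f: a_k = 0, 3, 0, -1, 0, 3/5, 0, -3/7, 0, …
g: a_k = -3, 0, 24, 0, -32, 0, 256/15, 0, -512/105, …
Product ⇒ symmetric product L₀, ord ≤ 4.
L = (5440 + 19136·x^2 + 25856·x^4 + 16384·x^6 + 4096·x^8) + (1152·x + 3200·x^3 + 3072·x^5 + 1024·x^7)·Dx + (612 + 2252·x^2 + 3168·x^4 + 2048·x^6 + 512·x^8)·Dx^2 + (72·x + 200·x^3 + 192·x^5 + 64·x^7)·Dx^3 + (17 + 66·x^2 + 97·x^4 + 64·x^6 + 16·x^8)·Dx^4  (order 4).
h: a_k = 0, -9, 0, 75, 0, -609/5, 0, 3461/35, 0, …
ICs: h(0) = 0, h′(0) = -9, h′′(0) = 0, h′′′(0) = 450.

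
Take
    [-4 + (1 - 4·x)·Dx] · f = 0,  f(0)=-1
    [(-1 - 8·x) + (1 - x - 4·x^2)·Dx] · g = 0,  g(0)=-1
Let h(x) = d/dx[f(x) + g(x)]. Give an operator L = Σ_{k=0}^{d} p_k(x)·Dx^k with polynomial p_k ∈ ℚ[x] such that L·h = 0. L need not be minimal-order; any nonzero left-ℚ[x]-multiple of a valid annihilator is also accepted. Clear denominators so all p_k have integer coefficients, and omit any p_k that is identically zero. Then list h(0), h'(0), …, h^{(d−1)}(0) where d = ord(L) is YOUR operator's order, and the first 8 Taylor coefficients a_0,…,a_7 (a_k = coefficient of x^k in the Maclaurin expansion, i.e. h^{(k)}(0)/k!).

f: a_k = -1, -4, -16, -64, -256, -1024, -4096, -16384, …
g: a_k = -1, -1, -5, -9, -29, -65, -181, -441, …
Sum ⇒ L₀ = lclm(L_f,L_g) in ℚ(x)⟨Dx⟩.
Derive L from L₀ (diff closure).
L = (264 - 384·x + 6912·x^2 - 6144·x^3 + 6144·x^4) + (-21 - 264·x - 96·x^2 + 4608·x^3 - 5376·x^4 + 6144·x^5)·Dx + (-1 + 41·x - 228·x^2 + 288·x^3 + 256·x^4 - 768·x^5 + 1024·x^6)·Dx^2  (order 2).
h: a_k = -5, -42, -219, -1140, -5445, -25662, -117775, -533608, …
ICs: h(0) = -5, h′(0) = -42.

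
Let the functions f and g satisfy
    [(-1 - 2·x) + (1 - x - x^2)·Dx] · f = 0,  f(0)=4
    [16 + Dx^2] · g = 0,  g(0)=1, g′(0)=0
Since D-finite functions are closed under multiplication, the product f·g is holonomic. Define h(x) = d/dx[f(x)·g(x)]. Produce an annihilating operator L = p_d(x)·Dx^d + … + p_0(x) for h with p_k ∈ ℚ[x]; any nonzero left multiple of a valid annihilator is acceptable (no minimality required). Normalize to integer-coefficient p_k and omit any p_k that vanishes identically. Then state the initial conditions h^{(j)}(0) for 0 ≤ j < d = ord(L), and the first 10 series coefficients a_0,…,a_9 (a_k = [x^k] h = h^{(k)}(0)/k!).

L = (54 - 256·x - 128·x^2 + 256·x^3 + 128·x^4) + (-13 - 10·x + 48·x^2 + 32·x^3)·Dx + (7 - 15·x - 7·x^2 + 16·x^3 + 8·x^4)·Dx^2  (order 2).
h: a_k = 4, -48, -60, -16/3, -320/3, -4088/15, -21028/45, -88768/105, -54316/35, -7917128/2835, …
ICs: h(0) = 4, h′(0) = -48.

f: a_k = 4, 4, 8, 12, 20, 32, 52, 84, 136, 220, …
g: a_k = 1, 0, -8, 0, 32/3, 0, -256/45, 0, 512/315, 0, …
Product ⇒ symmetric product L₀, ord ≤ 2.
Derive L from L₀ (diff closure).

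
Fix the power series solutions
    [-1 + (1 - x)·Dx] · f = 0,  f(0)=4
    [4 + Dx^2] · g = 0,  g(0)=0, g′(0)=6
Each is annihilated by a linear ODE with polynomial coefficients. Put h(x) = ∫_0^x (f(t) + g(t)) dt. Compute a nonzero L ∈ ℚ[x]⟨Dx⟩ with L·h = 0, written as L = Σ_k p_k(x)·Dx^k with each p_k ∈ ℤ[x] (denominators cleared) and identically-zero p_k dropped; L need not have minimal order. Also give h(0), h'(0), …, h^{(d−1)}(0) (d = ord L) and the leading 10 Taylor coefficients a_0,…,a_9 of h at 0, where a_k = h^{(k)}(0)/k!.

f: a_k = 4, 4, 4, 4, 4, 4, 4, 4, 4, 4, …
g: a_k = 0, 6, 0, -4, 0, 4/5, 0, -8/105, 0, 4/945, …
L₀ := lclm(L_f,L_g); ord L₀ ≤ 1+2.
h=∫h₀ ⇒ L = L₀·Dx.
L = (20 - 16·x + 8·x^2)·Dx + (-12 + 28·x - 24·x^2 + 8·x^3)·Dx^2 + (5 - 4·x + 2·x^2)·Dx^3 + (-3 + 7·x - 6·x^2 + 2·x^3)·Dx^4  (order 4).
h: a_k = 0, 4, 5, 4/3, 0, 4/5, 4/5, 4/7, 103/210, 4/9, …
ICs: h(0) = 0, h′(0) = 4, h′′(0) = 10, h′′′(0) = 8.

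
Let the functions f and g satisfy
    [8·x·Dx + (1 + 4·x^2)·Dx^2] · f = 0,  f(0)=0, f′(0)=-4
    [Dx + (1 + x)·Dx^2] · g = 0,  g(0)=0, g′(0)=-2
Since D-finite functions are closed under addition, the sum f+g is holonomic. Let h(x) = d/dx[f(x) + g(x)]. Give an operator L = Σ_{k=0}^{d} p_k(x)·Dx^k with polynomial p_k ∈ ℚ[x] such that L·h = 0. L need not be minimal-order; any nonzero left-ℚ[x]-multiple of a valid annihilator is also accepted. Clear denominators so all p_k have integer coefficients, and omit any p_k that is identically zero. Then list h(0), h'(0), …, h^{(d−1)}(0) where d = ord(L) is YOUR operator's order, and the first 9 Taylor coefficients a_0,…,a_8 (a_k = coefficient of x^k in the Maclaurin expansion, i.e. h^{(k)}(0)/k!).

L = (-8 - 24·x + 96·x^2 + 32·x^3) + (-10 - 16·x + 72·x^2 + 192·x^3 + 64·x^4)·Dx + (-1 + 7·x + 8·x^2 + 32·x^3 + 48·x^4 + 16·x^5)·Dx^2  (order 2).
h: a_k = -6, 2, 14, 2, -66, 2, 254, 2, -1026, …
ICs: h(0) = -6, h′(0) = 2.

f: a_k = 0, -4, 0, 16/3, 0, -64/5, 0, 256/7, 0, …
g: a_k = 0, -2, 1, -2/3, 1/2, -2/5, 1/3, -2/7, 1/4, …
L₀ := lclm(L_f,L_g); ord L₀ ≤ 2+2.
Differentiate: ansatz ord ≤ ord L₀ ⇒ L.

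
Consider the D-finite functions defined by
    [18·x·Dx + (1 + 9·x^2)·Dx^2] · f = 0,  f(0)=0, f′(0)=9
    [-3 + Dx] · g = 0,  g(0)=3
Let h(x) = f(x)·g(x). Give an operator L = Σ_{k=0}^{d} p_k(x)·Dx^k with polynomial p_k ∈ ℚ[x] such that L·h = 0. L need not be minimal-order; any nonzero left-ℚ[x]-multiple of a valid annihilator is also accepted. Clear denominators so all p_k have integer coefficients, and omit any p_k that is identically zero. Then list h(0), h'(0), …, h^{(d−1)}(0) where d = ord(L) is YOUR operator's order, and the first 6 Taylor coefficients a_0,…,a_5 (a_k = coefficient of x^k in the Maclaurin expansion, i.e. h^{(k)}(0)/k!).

f: a_k = 0, 9, 0, -27, 0, 729/5, …
g: a_k = 3, 9, 27/2, 27/2, 81/8, 243/40, …
L₀ := L_f ⊗_s L_g (sym. prod.), ord ≤ 2.
L = (9 - 54·x + 81·x^2) + (-6 + 18·x - 54·x^2)·Dx + (1 + 9·x^2)·Dx^2  (order 2).
h: a_k = 0, 27, 81, 81/2, -243/2, 6561/40, …
ICs: h(0) = 0, h′(0) = 27.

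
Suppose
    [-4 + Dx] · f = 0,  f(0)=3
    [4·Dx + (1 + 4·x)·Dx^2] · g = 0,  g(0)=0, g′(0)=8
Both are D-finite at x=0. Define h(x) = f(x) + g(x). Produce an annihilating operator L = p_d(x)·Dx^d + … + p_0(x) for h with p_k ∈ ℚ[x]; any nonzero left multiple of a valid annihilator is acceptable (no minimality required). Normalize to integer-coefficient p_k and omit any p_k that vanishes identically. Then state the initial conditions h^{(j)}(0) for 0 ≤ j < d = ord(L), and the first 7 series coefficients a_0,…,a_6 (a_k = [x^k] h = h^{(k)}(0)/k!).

f: a_k = 3, 12, 24, 32, 32, 128/5, 256/15, …
g: a_k = 0, 8, -16, 128/3, -128, 2048/5, -4096/3, …
Weyl lclm of L_f,L_g ⇒ L₀ (ord ≤ 3).
L = (-24 - 32·x)·Dx + (2 - 16·x - 32·x^2)·Dx^2 + (1 + 6·x + 8·x^2)·Dx^3  (order 3).
h: a_k = 3, 20, 8, 224/3, -96, 2176/5, -20224/15, …
ICs: h(0) = 3, h′(0) = 20, h′′(0) = 16.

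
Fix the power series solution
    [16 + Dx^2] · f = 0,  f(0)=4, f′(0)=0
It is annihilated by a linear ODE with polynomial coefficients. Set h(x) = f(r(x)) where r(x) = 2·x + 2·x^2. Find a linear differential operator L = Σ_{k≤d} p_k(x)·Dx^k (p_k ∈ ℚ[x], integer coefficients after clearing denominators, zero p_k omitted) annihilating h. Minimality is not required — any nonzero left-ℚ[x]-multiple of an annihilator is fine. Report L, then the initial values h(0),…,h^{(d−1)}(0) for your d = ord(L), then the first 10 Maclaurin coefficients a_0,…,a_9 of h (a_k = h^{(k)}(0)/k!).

f: a_k = 4, 0, -32, 0, 128/3, 0, -1024/45, 0, 2048/315, 0, …
h₀=f(r): pull back L_f along r ⇒ L₀.
L = (64 + 384·x + 768·x^2 + 512·x^3) - 2·Dx + (1 + 2·x)·Dx^2  (order 2).
h: a_k = 4, 0, -128, -256, 1664/3, 8192/3, 118784/45, -90112/15, -6141952/315, -4980736/315, …
ICs: h(0) = 4, h′(0) = 0.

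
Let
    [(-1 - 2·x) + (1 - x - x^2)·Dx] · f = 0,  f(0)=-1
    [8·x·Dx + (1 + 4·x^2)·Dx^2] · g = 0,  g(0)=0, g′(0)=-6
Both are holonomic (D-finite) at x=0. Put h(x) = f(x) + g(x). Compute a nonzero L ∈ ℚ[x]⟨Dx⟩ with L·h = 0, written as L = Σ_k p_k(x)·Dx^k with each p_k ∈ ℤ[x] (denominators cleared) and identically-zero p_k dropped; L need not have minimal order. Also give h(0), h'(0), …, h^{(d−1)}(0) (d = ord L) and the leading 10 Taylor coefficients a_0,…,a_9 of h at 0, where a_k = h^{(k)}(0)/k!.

f: a_k = -1, -1, -2, -3, -5, -8, -13, -21, -34, -55, …
g: a_k = 0, -6, 0, 8, 0, -96/5, 0, 384/7, 0, -512/3, …
h₀=f+g: left-lcm gives L₀, ord ≤ 3.
L = (-16 + 64·x + 400·x^2 + 576·x^3 + 696·x^4 + 96·x^6)·Dx + (13 + 24·x + 22·x^2 + 204·x^3 + 548·x^4 + 488·x^5 + 48·x^6 + 96·x^7)·Dx^2 + (-2 - 5·x - 14·x^2 + 2·x^3 - 13·x^4 + 92·x^5 + 48·x^6 + 16·x^7 + 16·x^8)·Dx^3  (order 3).
h: a_k = -1, -7, -2, 5, -5, -136/5, -13, 237/7, -34, -677/3, …
ICs: h(0) = -1, h′(0) = -7, h′′(0) = -4.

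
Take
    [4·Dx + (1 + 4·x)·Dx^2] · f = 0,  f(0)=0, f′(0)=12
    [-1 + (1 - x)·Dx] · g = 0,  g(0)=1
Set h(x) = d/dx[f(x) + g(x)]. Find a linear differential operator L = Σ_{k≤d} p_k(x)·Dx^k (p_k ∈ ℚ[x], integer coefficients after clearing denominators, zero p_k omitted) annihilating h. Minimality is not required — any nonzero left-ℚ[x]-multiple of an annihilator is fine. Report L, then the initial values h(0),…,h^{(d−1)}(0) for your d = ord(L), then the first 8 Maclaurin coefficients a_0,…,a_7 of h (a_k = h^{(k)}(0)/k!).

L = (-44 - 16·x) + (13 - 56·x - 32·x^2)·Dx + (3 + 11·x - 6·x^2 - 8·x^3)·Dx^2  (order 2).
h: a_k = 13, -46, 195, -764, 3077, -12282, 49159, -196600, …
ICs: h(0) = 13, h′(0) = -46.

f: a_k = 0, 12, -24, 64, -192, 3072/5, -2048, 49152/7, …
g: a_k = 1, 1, 1, 1, 1, 1, 1, 1, …
Sum ⇒ L₀ = lclm(L_f,L_g) in ℚ(x)⟨Dx⟩.
Differentiate: ansatz ord ≤ ord L₀ ⇒ L.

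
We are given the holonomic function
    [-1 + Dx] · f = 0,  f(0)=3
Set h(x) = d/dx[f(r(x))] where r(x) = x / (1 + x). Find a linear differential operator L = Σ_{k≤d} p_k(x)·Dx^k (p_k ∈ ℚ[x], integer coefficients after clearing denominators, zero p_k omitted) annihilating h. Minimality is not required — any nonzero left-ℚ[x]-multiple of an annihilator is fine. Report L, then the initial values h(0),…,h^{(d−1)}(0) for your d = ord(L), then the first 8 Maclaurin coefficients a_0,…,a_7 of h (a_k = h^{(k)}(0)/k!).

L = (-1 - 2·x) + (-1 - 2·x - x^2)·Dx  (order 1).
h: a_k = 3, -3, 3/2, 1/2, -19/8, 151/40, -1091/240, 7841/1680, …
ICs: h(0) = 3.

f: a_k = 3, 3, 3/2, 1/2, 1/8, 1/40, 1/240, 1/1680, …
Change of var in L_f (x↦r) gives L₀.
h₀' ⇒ L via d/dx closure of L₀.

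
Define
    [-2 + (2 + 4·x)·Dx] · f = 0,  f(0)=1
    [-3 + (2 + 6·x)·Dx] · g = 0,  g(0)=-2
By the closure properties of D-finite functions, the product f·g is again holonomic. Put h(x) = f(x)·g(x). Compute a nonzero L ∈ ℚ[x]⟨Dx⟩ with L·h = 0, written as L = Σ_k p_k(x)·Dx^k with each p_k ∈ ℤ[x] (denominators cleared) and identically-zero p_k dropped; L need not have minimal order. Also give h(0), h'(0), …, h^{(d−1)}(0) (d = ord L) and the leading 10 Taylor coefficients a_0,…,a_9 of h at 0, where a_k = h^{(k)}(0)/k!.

f: a_k = 1, 1, -1/2, 1/2, -5/8, 7/8, -21/16, 33/16, -429/128, 715/128, …
g: a_k = -2, -3, 9/4, -27/8, 405/64, -1701/128, 15309/512, -72171/1024, 2814669/16384, -14073345/32768, …
h₀=f·g: eliminate ⇒ L₀, order ≤ 1·1.
L = (-5 - 12·x) + (2 + 10·x + 12·x^2)·Dx  (order 1).
h: a_k = -2, -5, 1/4, -5/8, 101/64, -515/128, 5301/512, -27525/1024, 1153005/16384, -6085175/32768, …
ICs: h(0) = -2.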